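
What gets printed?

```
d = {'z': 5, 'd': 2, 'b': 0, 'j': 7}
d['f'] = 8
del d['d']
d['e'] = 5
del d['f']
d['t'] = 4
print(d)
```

d['f'] = 8 → {'z': 5, 'd': 2, 'b': 0, 'j': 7, 'f': 8}
del 'd' → {'z': 5, 'b': 0, 'j': 7, 'f': 8}
d['e'] = 5 → {'z': 5, 'b': 0, 'j': 7, 'f': 8, 'e': 5}
del 'f' → {'z': 5, 'b': 0, 'j': 7, 'e': 5}
d['t'] = 4 → {'z': 5, 'b': 0, 'j': 7, 'e': 5, 't': 4}

{'z': 5, 'b': 0, 'j': 7, 'e': 5, 't': 4}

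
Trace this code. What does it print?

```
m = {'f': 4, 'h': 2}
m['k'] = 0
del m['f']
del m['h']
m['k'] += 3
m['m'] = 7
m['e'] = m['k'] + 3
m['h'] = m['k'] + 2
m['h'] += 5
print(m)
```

m['k'] = 0 → {'f': 4, 'h': 2, 'k': 0}
del 'f' → {'h': 2, 'k': 0}
del 'h' → {'k': 0}
m['k'] = 0+3 = 3 → {'k': 3}
m['m'] = 7 → {'k': 3, 'm': 7}
m['e'] = m['k']+3 = 6 → {'k': 3, 'm': 7, 'e': 6}
m['h'] = m['k']+2 = 5 → {'k': 3, 'm': 7, 'e': 6, 'h': 5}
m['h'] = 5+5 = 10 → {'k': 3, 'm': 7, 'e': 6, 'h': 10}

{'k': 3, 'm': 7, 'e': 6, 'h': 10}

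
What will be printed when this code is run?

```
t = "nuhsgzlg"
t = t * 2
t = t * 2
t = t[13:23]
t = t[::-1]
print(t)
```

lzgshunglz

repeat ×2 → 'nuhsgzlgnuhsgzlg'
repeat ×2 → 'nuhsgzlgnuhsgzlgnuhsgzlgnuhsgzlg'
slice [13:23] → 'zlgnuhsgzl'
reverse → 'lzgshunglz'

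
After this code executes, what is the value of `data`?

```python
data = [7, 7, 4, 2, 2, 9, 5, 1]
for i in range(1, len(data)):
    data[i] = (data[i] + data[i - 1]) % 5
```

i=1: data[1] = (7+7)%5 = 4 → [7, 4, 4, 2, 2, 9, 5, 1]
i=2: data[2] = (4+4)%5 = 3 → [7, 4, 3, 2, 2, 9, 5, 1]
i=3: data[3] = (2+3)%5 = 0 → [7, 4, 3, 0, 2, 9, 5, 1]
i=4: data[4] = (2+0)%5 = 2 → [7, 4, 3, 0, 2, 9, 5, 1]
i=5: data[5] = (9+2)%5 = 1 → [7, 4, 3, 0, 2, 1, 5, 1]
i=6: data[6] = (5+1)%5 = 1 → [7, 4, 3, 0, 2, 1, 1, 1]
i=7: data[7] = (1+1)%5 = 2 → [7, 4, 3, 0, 2, 1, 1, 2]

[7, 4, 3, 0, 2, 1, 1, 2]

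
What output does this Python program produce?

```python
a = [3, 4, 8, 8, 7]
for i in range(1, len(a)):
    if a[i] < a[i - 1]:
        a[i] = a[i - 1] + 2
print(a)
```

[3, 4, 8, 8, 10]

i=1: 4>=3, unchanged → [3, 4, 8, 8, 7]
i=2: 8>=4, unchanged → [3, 4, 8, 8, 7]
i=3: 8>=8, unchanged → [3, 4, 8, 8, 7]
i=4: 7<8, a[4] = 8+2 = 10 → [3, 4, 8, 8, 10]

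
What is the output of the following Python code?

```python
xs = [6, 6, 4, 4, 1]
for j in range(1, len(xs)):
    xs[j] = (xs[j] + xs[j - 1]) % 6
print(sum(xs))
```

15

j=1: xs[1] = (6+6)%6 = 0 → [6, 0, 4, 4, 1]
j=2: xs[2] = (4+0)%6 = 4 → [6, 0, 4, 4, 1]
j=3: xs[3] = (4+4)%6 = 2 → [6, 0, 4, 2, 1]
j=4: xs[4] = (1+2)%6 = 3 → [6, 0, 4, 2, 3]
sum = 15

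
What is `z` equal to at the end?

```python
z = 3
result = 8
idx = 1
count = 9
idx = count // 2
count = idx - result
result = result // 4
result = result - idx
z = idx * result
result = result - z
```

-8

idx = 9//2 = 4
count = 4-8 = -4
result = 8//4 = 2
result = 2-4 = -2
z = 4*(-2) = -8
result = (-2)-(-8) = 6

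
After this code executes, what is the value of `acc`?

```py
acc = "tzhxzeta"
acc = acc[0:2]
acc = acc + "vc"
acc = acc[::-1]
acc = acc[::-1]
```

slice [0:2] → 'tz'
+ 'vc' → 'tzvc'
reverse → 'cvzt'
reverse → 'tzvc'

'tzvc'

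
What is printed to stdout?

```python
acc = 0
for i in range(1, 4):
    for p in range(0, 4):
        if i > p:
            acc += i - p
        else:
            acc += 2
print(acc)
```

i=1,p=0: 1>0, acc = 0+1 = 1
i=1,p=1: not 1>1, acc = 1+2 = 3
i=1,p=2: not 1>2, acc = 3+2 = 5
i=1,p=3: not 1>3, acc = 5+2 = 7
i=2,p=0: 2>0, acc = 7+2 = 9
i=2,p=1: 2>1, acc = 9+1 = 10
i=2,p=2: not 2>2, acc = 10+2 = 12
i=2,p=3: not 2>3, acc = 12+2 = 14
i=3,p=0: 3>0, acc = 14+3 = 17
i=3,p=1: 3>1, acc = 17+2 = 19
i=3,p=2: 3>2, acc = 19+1 = 20
i=3,p=3: not 3>3, acc = 20+2 = 22

22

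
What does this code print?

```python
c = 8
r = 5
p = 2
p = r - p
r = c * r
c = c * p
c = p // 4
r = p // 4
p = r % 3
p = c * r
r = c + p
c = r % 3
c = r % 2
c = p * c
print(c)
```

0

p = 5-2 = 3
r = 8*5 = 40
c = 8*3 = 24
c = 3//4 = 0
r = 3//4 = 0
p = 0%3 = 0
p = 0*0 = 0
r = 0+0 = 0
c = 0%3 = 0
c = 0%2 = 0
c = 0*0 = 0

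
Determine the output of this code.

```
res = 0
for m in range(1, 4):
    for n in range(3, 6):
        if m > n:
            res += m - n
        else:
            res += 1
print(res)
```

9

m=1,n=3: not 1>3, res = 0+1 = 1
m=1,n=4: not 1>4, res = 1+1 = 2
m=1,n=5: not 1>5, res = 2+1 = 3
m=2,n=3: not 2>3, res = 3+1 = 4
m=2,n=4: not 2>4, res = 4+1 = 5
m=2,n=5: not 2>5, res = 5+1 = 6
m=3,n=3: not 3>3, res = 6+1 = 7
m=3,n=4: not 3>4, res = 7+1 = 8
m=3,n=5: not 3>5, res = 8+1 = 9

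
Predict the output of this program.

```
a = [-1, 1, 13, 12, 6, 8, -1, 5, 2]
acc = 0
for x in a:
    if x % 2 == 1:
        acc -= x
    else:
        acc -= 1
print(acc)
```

x=-1: odd, acc = 0-(-1) = 1
x=1: odd, acc = 1-1 = 0
x=13: odd, acc = 0-13 = -13
x=12: not odd, acc = (-13)-1 = -14
x=6: not odd, acc = (-14)-1 = -15
x=8: not odd, acc = (-15)-1 = -16
x=-1: odd, acc = (-16)-(-1) = -15
x=5: odd, acc = (-15)-5 = -20
x=2: not odd, acc = (-20)-1 = -21

-21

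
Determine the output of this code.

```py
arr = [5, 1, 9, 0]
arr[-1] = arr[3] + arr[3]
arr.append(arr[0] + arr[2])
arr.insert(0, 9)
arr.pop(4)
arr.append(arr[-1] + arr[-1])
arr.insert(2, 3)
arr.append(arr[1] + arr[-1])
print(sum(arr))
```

102

arr[-1] = arr[3]+arr[3] = 0+0 = 0 → [5, 1, 9, 0]
append arr[0]+arr[2] = 5+9 = 14 → [5, 1, 9, 0, 14]
insert 9 at 0 → [9, 5, 1, 9, 0, 14]
pop(4) removes 0 → [9, 5, 1, 9, 14]
append arr[-1]+arr[-1] = 14+14 = 28 → [9, 5, 1, 9, 14, 28]
insert 3 at 2 → [9, 5, 3, 1, 9, 14, 28]
append arr[1]+arr[-1] = 5+28 = 33 → [9, 5, 3, 1, 9, 14, 28, 33]
sum = 102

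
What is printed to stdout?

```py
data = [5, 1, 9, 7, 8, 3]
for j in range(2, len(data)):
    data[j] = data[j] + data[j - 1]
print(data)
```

j=2: data[2] = 9+1 = 10 → [5, 1, 10, 7, 8, 3]
j=3: data[3] = 7+10 = 17 → [5, 1, 10, 17, 8, 3]
j=4: data[4] = 8+17 = 25 → [5, 1, 10, 17, 25, 3]
j=5: data[5] = 3+25 = 28 → [5, 1, 10, 17, 25, 28]

[5, 1, 10, 17, 25, 28]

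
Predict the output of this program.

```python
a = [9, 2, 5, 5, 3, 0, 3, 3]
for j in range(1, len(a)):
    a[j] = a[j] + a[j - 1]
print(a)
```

[9, 11, 16, 21, 24, 24, 27, 30]

j=1: a[1] = 2+9 = 11 → [9, 11, 5, 5, 3, 0, 3, 3]
j=2: a[2] = 5+11 = 16 → [9, 11, 16, 5, 3, 0, 3, 3]
j=3: a[3] = 5+16 = 21 → [9, 11, 16, 21, 3, 0, 3, 3]
j=4: a[4] = 3+21 = 24 → [9, 11, 16, 21, 24, 0, 3, 3]
j=5: a[5] = 0+24 = 24 → [9, 11, 16, 21, 24, 24, 3, 3]
j=6: a[6] = 3+24 = 27 → [9, 11, 16, 21, 24, 24, 27, 3]
j=7: a[7] = 3+27 = 30 → [9, 11, 16, 21, 24, 24, 27, 30]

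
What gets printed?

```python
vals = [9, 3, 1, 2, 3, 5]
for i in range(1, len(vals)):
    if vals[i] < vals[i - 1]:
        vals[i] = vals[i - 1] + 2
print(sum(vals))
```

84

i=1: 3<9, vals[1] = 9+2 = 11 → [9, 11, 1, 2, 3, 5]
i=2: 1<11, vals[2] = 11+2 = 13 → [9, 11, 13, 2, 3, 5]
i=3: 2<13, vals[3] = 13+2 = 15 → [9, 11, 13, 15, 3, 5]
i=4: 3<15, vals[4] = 15+2 = 17 → [9, 11, 13, 15, 17, 5]
i=5: 5<17, vals[5] = 17+2 = 19 → [9, 11, 13, 15, 17, 19]
sum = 84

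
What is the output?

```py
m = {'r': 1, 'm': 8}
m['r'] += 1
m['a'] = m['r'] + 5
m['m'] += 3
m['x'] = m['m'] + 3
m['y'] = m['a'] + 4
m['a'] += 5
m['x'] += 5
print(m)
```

{'r': 2, 'm': 11, 'a': 12, 'x': 19, 'y': 11}

m['r'] = 1+1 = 2 → {'r': 2, 'm': 8}
m['a'] = m['r']+5 = 7 → {'r': 2, 'm': 8, 'a': 7}
m['m'] = 8+3 = 11 → {'r': 2, 'm': 11, 'a': 7}
m['x'] = m['m']+3 = 14 → {'r': 2, 'm': 11, 'a': 7, 'x': 14}
m['y'] = m['a']+4 = 11 → {'r': 2, 'm': 11, 'a': 7, 'x': 14, 'y': 11}
m['a'] = 7+5 = 12 → {'r': 2, 'm': 11, 'a': 12, 'x': 14, 'y': 11}
m['x'] = 14+5 = 19 → {'r': 2, 'm': 11, 'a': 12, 'x': 19, 'y': 11}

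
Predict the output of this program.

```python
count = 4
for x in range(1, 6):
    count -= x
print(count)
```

x=1: count = 4-1 = 3
x=2: count = 3-2 = 1
x=3: count = 1-3 = -2
x=4: count = (-2)-4 = -6
x=5: count = (-6)-5 = -11

-11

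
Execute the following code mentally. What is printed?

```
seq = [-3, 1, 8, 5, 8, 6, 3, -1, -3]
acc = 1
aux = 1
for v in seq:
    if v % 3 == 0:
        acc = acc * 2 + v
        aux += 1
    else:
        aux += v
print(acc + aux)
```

v=-3: %3==0, acc = 1*2+(-3) = -1; aux=2
v=1: not %3==0; aux=3
v=8: not %3==0; aux=11
v=5: not %3==0; aux=16
v=8: not %3==0; aux=24
v=6: %3==0, acc = (-1)*2+6 = 4; aux=25
v=3: %3==0, acc = 4*2+3 = 11; aux=26
v=-1: not %3==0; aux=25
v=-3: %3==0, acc = 11*2+(-3) = 19; aux=26
acc+aux = 19+26 = 45

45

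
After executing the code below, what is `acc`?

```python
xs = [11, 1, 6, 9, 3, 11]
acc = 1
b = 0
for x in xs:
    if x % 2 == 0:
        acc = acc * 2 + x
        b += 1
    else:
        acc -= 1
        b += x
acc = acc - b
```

-35

x=11: not even, acc = 1-1 = 0; b=11
x=1: not even, acc = 0-1 = -1; b=12
x=6: even, acc = (-1)*2+6 = 4; b=13
x=9: not even, acc = 4-1 = 3; b=22
x=3: not even, acc = 3-1 = 2; b=25
x=11: not even, acc = 2-1 = 1; b=36
acc-b = 1-36 = -35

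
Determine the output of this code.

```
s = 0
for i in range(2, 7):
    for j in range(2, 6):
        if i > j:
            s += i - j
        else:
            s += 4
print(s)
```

60

i=2,j=2: not 2>2, s = 0+4 = 4
i=2,j=3: not 2>3, s = 4+4 = 8
i=2,j=4: not 2>4, s = 8+4 = 12
i=2,j=5: not 2>5, s = 12+4 = 16
i=3,j=2: 3>2, s = 16+1 = 17
i=3,j=3: not 3>3, s = 17+4 = 21
i=3,j=4: not 3>4, s = 21+4 = 25
i=3,j=5: not 3>5, s = 25+4 = 29
i=4,j=2: 4>2, s = 29+2 = 31
i=4,j=3: 4>3, s = 31+1 = 32
i=4,j=4: not 4>4, s = 32+4 = 36
i=4,j=5: not 4>5, s = 36+4 = 40
i=5,j=2: 5>2, s = 40+3 = 43
i=5,j=3: 5>3, s = 43+2 = 45
i=5,j=4: 5>4, s = 45+1 = 46
i=5,j=5: not 5>5, s = 46+4 = 50
i=6,j=2: 6>2, s = 50+4 = 54
i=6,j=3: 6>3, s = 54+3 = 57
i=6,j=4: 6>4, s = 57+2 = 59
i=6,j=5: 6>5, s = 59+1 = 60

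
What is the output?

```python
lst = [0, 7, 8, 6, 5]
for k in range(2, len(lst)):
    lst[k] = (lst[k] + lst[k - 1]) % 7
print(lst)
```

k=2: lst[2] = (8+7)%7 = 1 → [0, 7, 1, 6, 5]
k=3: lst[3] = (6+1)%7 = 0 → [0, 7, 1, 0, 5]
k=4: lst[4] = (5+0)%7 = 5 → [0, 7, 1, 0, 5]

[0, 7, 1, 0, 5]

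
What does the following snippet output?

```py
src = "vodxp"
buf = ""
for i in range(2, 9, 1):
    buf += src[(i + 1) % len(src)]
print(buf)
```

i=2: add src[3]='x' → 'x'
i=3: add src[4]='p' → 'xp'
i=4: add src[0]='v' → 'xpv'
i=5: add src[1]='o' → 'xpvo'
i=6: add src[2]='d' → 'xpvod'
i=7: add src[3]='x' → 'xpvodx'
i=8: add src[4]='p' → 'xpvodxp'

xpvodxp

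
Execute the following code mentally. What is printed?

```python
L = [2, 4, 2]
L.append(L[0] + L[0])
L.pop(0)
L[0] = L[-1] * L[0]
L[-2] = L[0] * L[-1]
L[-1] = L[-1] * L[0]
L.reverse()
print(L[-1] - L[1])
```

-48

append L[0]+L[0] = 2+2 = 4 → [2, 4, 2, 4]
pop(0) removes 2 → [4, 2, 4]
L[0] = L[-1]*L[0] = 4*4 = 16 → [16, 2, 4]
L[-2] = L[0]*L[-1] = 16*4 = 64 → [16, 64, 4]
L[-1] = L[-1]*L[0] = 4*16 = 64 → [16, 64, 64]
reverse → [64, 64, 16]
L[-1]-L[1] = 16-64 = -48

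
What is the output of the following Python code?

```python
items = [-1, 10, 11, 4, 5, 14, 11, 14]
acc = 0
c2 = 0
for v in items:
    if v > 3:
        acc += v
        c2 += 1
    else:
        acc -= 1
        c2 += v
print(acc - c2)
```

v=-1: not >3, acc = 0-1 = -1; c2=-1
v=10: >3, acc = (-1)+10 = 9; c2=0
v=11: >3, acc = 9+11 = 20; c2=1
v=4: >3, acc = 20+4 = 24; c2=2
v=5: >3, acc = 24+5 = 29; c2=3
v=14: >3, acc = 29+14 = 43; c2=4
v=11: >3, acc = 43+11 = 54; c2=5
v=14: >3, acc = 54+14 = 68; c2=6
acc-c2 = 68-6 = 62

62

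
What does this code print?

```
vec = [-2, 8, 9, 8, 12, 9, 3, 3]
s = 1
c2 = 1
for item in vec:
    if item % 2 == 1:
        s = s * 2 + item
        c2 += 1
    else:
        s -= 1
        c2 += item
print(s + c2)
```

item=-2: not odd, s = 1-1 = 0; c2=-1
item=8: not odd, s = 0-1 = -1; c2=7
item=9: odd, s = (-1)*2+9 = 7; c2=8
item=8: not odd, s = 7-1 = 6; c2=16
item=12: not odd, s = 6-1 = 5; c2=28
item=9: odd, s = 5*2+9 = 19; c2=29
item=3: odd, s = 19*2+3 = 41; c2=30
item=3: odd, s = 41*2+3 = 85; c2=31
s+c2 = 85+31 = 116

116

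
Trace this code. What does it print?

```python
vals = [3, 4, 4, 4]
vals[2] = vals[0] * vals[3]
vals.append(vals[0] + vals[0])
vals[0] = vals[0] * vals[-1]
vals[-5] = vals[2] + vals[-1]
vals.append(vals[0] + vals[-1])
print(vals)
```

[18, 4, 12, 4, 6, 24]

vals[2] = vals[0]*vals[3] = 3*4 = 12 → [3, 4, 12, 4]
append vals[0]+vals[0] = 3+3 = 6 → [3, 4, 12, 4, 6]
vals[0] = vals[0]*vals[-1] = 3*6 = 18 → [18, 4, 12, 4, 6]
vals[-5] = vals[2]+vals[-1] = 12+6 = 18 → [18, 4, 12, 4, 6]
append vals[0]+vals[-1] = 18+6 = 24 → [18, 4, 12, 4, 6, 24]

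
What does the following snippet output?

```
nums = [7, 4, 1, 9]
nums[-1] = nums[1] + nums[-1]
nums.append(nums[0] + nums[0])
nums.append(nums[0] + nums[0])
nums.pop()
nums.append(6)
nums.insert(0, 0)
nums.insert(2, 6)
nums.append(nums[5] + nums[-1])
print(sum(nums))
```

nums[-1] = nums[1]+nums[-1] = 4+9 = 13 → [7, 4, 1, 13]
append nums[0]+nums[0] = 7+7 = 14 → [7, 4, 1, 13, 14]
append nums[0]+nums[0] = 7+7 = 14 → [7, 4, 1, 13, 14, 14]
pop() removes 14 → [7, 4, 1, 13, 14]
append 6 → [7, 4, 1, 13, 14, 6]
insert 0 at 0 → [0, 7, 4, 1, 13, 14, 6]
insert 6 at 2 → [0, 7, 6, 4, 1, 13, 14, 6]
append nums[5]+nums[-1] = 13+6 = 19 → [0, 7, 6, 4, 1, 13, 14, 6, 19]
sum = 70

70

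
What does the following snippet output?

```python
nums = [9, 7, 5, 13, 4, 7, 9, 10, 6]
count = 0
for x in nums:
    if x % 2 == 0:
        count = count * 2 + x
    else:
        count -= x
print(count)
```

-294

x=9: not even, count = 0-9 = -9
x=7: not even, count = (-9)-7 = -16
x=5: not even, count = (-16)-5 = -21
x=13: not even, count = (-21)-13 = -34
x=4: even, count = (-34)*2+4 = -64
x=7: not even, count = (-64)-7 = -71
x=9: not even, count = (-71)-9 = -80
x=10: even, count = (-80)*2+10 = -150
x=6: even, count = (-150)*2+6 = -294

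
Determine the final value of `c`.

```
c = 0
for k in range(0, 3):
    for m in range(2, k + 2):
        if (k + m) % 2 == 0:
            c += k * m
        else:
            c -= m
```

k=1,m=2: odd sum, c = 0-2 = -2
k=2,m=2: even sum, c = (-2)+4 = 2
k=2,m=3: odd sum, c = 2-3 = -1

-1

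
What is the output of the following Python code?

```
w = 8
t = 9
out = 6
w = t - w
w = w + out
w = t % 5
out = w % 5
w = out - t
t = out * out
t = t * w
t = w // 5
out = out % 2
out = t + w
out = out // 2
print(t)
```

w = 9-8 = 1
w = 1+6 = 7
w = 9%5 = 4
out = 4%5 = 4
w = 4-9 = -5
t = 4*4 = 16
t = 16*(-5) = -80
t = (-5)//5 = -1
out = 4%2 = 0
out = (-1)+(-5) = -6
out = (-6)//2 = -3

-1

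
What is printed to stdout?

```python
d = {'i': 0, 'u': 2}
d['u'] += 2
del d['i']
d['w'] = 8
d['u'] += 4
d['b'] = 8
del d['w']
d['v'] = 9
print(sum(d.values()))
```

25

d['u'] = 2+2 = 4 → {'i': 0, 'u': 4}
del 'i' → {'u': 4}
d['w'] = 8 → {'u': 4, 'w': 8}
d['u'] = 4+4 = 8 → {'u': 8, 'w': 8}
d['b'] = 8 → {'u': 8, 'w': 8, 'b': 8}
del 'w' → {'u': 8, 'b': 8}
d['v'] = 9 → {'u': 8, 'b': 8, 'v': 9}
sum of values = 25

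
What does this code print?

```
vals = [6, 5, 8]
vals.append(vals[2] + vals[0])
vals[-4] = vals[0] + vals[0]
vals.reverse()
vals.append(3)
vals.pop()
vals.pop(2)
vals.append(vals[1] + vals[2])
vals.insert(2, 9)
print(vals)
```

[14, 8, 9, 12, 20]

append vals[2]+vals[0] = 8+6 = 14 → [6, 5, 8, 14]
vals[-4] = vals[0]+vals[0] = 6+6 = 12 → [12, 5, 8, 14]
reverse → [14, 8, 5, 12]
append 3 → [14, 8, 5, 12, 3]
pop() removes 3 → [14, 8, 5, 12]
pop(2) removes 5 → [14, 8, 12]
append vals[1]+vals[2] = 8+12 = 20 → [14, 8, 12, 20]
insert 9 at 2 → [14, 8, 9, 12, 20]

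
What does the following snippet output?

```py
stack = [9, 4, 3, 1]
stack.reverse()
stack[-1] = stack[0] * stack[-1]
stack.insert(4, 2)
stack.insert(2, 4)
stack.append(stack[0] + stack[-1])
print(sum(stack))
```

26

reverse → [1, 3, 4, 9]
stack[-1] = stack[0]*stack[-1] = 1*9 = 9 → [1, 3, 4, 9]
insert 2 at 4 → [1, 3, 4, 9, 2]
insert 4 at 2 → [1, 3, 4, 4, 9, 2]
append stack[0]+stack[-1] = 1+2 = 3 → [1, 3, 4, 4, 9, 2, 3]
sum = 26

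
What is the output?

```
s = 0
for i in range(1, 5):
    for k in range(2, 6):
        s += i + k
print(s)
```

i=1,k=2: s = 0+3 = 3
i=1,k=3: s = 3+4 = 7
i=1,k=4: s = 7+5 = 12
i=1,k=5: s = 12+6 = 18
i=2,k=2: s = 18+4 = 22
i=2,k=3: s = 22+5 = 27
i=2,k=4: s = 27+6 = 33
i=2,k=5: s = 33+7 = 40
i=3,k=2: s = 40+5 = 45
i=3,k=3: s = 45+6 = 51
i=3,k=4: s = 51+7 = 58
i=3,k=5: s = 58+8 = 66
i=4,k=2: s = 66+6 = 72
i=4,k=3: s = 72+7 = 79
i=4,k=4: s = 79+8 = 87
i=4,k=5: s = 87+9 = 96

96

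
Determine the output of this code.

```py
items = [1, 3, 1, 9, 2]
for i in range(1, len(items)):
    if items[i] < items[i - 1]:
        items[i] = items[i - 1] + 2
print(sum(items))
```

29

i=1: 3>=1, unchanged → [1, 3, 1, 9, 2]
i=2: 1<3, items[2] = 3+2 = 5 → [1, 3, 5, 9, 2]
i=3: 9>=5, unchanged → [1, 3, 5, 9, 2]
i=4: 2<9, items[4] = 9+2 = 11 → [1, 3, 5, 9, 11]
sum = 29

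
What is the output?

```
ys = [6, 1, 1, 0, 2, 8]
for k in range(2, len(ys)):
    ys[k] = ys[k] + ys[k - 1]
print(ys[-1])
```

12

k=2: ys[2] = 1+1 = 2 → [6, 1, 2, 0, 2, 8]
k=3: ys[3] = 0+2 = 2 → [6, 1, 2, 2, 2, 8]
k=4: ys[4] = 2+2 = 4 → [6, 1, 2, 2, 4, 8]
k=5: ys[5] = 8+4 = 12 → [6, 1, 2, 2, 4, 12]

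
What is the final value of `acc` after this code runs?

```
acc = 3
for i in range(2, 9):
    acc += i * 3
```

i=2: acc = 3+2*3 = 9
i=3: acc = 9+3*3 = 18
i=4: acc = 18+4*3 = 30
i=5: acc = 30+5*3 = 45
i=6: acc = 45+6*3 = 63
i=7: acc = 63+7*3 = 84
i=8: acc = 84+8*3 = 108

108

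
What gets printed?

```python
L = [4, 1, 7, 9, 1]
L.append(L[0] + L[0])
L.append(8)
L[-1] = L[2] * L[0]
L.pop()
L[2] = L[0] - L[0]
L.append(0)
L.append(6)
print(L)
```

[4, 1, 0, 9, 1, 8, 0, 6]

append L[0]+L[0] = 4+4 = 8 → [4, 1, 7, 9, 1, 8]
append 8 → [4, 1, 7, 9, 1, 8, 8]
L[-1] = L[2]*L[0] = 7*4 = 28 → [4, 1, 7, 9, 1, 8, 28]
pop() removes 28 → [4, 1, 7, 9, 1, 8]
L[2] = L[0]-L[0] = 4-4 = 0 → [4, 1, 0, 9, 1, 8]
append 0 → [4, 1, 0, 9, 1, 8, 0]
append 6 → [4, 1, 0, 9, 1, 8, 0, 6]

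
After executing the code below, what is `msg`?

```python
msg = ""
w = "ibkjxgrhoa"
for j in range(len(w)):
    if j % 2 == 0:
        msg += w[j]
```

j=0: add 'i' → 'i'
j=1: skip
j=2: add 'k' → 'ik'
j=3: skip
j=4: add 'x' → 'ikx'
j=5: skip
j=6: add 'r' → 'ikxr'
j=7: skip
j=8: add 'o' → 'ikxro'
j=9: skip

'ikxro'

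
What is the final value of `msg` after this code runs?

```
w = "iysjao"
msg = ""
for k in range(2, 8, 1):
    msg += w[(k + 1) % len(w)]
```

k=2: add w[3]='j' → 'j'
k=3: add w[4]='a' → 'ja'
k=4: add w[5]='o' → 'jao'
k=5: add w[0]='i' → 'jaoi'
k=6: add w[1]='y' → 'jaoiy'
k=7: add w[2]='s' → 'jaoiys'

'jaoiys'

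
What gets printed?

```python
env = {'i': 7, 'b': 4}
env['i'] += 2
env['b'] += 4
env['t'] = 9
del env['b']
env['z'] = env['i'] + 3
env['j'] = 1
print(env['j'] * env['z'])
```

12

env['i'] = 7+2 = 9 → {'i': 9, 'b': 4}
env['b'] = 4+4 = 8 → {'i': 9, 'b': 8}
env['t'] = 9 → {'i': 9, 'b': 8, 't': 9}
del 'b' → {'i': 9, 't': 9}
env['z'] = env['i']+3 = 12 → {'i': 9, 't': 9, 'z': 12}
env['j'] = 1 → {'i': 9, 't': 9, 'z': 12, 'j': 1}
env['j']*env['z'] = 1*12 = 12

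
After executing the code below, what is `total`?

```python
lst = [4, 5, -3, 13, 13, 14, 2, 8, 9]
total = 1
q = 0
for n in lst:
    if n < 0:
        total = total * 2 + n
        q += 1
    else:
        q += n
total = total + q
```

68

n=4: not <0; q=4
n=5: not <0; q=9
n=-3: <0, total = 1*2+(-3) = -1; q=10
n=13: not <0; q=23
n=13: not <0; q=36
n=14: not <0; q=50
n=2: not <0; q=52
n=8: not <0; q=60
n=9: not <0; q=69
total+q = (-1)+69 = 68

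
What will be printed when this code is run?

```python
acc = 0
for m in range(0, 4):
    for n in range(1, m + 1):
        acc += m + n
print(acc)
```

24

m=1,n=1: acc = 0+2 = 2
m=2,n=1: acc = 2+3 = 5
m=2,n=2: acc = 5+4 = 9
m=3,n=1: acc = 9+4 = 13
m=3,n=2: acc = 13+5 = 18
m=3,n=3: acc = 18+6 = 24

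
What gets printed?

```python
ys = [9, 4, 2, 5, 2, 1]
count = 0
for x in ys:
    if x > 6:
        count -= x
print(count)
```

x=9: >6, count = 0-9 = -9
x=4: not >6
x=2: not >6
x=5: not >6
x=2: not >6
x=1: not >6

-9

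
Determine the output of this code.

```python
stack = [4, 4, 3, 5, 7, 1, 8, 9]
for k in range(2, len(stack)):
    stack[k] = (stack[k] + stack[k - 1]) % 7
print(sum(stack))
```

k=2: stack[2] = (3+4)%7 = 0 → [4, 4, 0, 5, 7, 1, 8, 9]
k=3: stack[3] = (5+0)%7 = 5 → [4, 4, 0, 5, 7, 1, 8, 9]
k=4: stack[4] = (7+5)%7 = 5 → [4, 4, 0, 5, 5, 1, 8, 9]
k=5: stack[5] = (1+5)%7 = 6 → [4, 4, 0, 5, 5, 6, 8, 9]
k=6: stack[6] = (8+6)%7 = 0 → [4, 4, 0, 5, 5, 6, 0, 9]
k=7: stack[7] = (9+0)%7 = 2 → [4, 4, 0, 5, 5, 6, 0, 2]
sum = 26

26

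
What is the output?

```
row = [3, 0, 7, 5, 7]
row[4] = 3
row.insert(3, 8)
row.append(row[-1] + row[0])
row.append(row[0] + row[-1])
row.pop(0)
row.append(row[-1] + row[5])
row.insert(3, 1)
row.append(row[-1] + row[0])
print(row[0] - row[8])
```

row[4] = 3 → [3, 0, 7, 5, 3]
insert 8 at 3 → [3, 0, 7, 8, 5, 3]
append row[-1]+row[0] = 3+3 = 6 → [3, 0, 7, 8, 5, 3, 6]
append row[0]+row[-1] = 3+6 = 9 → [3, 0, 7, 8, 5, 3, 6, 9]
pop(0) removes 3 → [0, 7, 8, 5, 3, 6, 9]
append row[-1]+row[5] = 9+6 = 15 → [0, 7, 8, 5, 3, 6, 9, 15]
insert 1 at 3 → [0, 7, 8, 1, 5, 3, 6, 9, 15]
append row[-1]+row[0] = 15+0 = 15 → [0, 7, 8, 1, 5, 3, 6, 9, 15, 15]
row[0]-row[8] = 0-15 = -15

-15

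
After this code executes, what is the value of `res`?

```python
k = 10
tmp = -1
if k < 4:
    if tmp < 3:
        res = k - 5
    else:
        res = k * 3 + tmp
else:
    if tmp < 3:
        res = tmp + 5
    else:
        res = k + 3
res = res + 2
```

k=10, tmp=-1
k < 4 is False; tmp < 3 is True
→ res = tmp + 5 = 4
res = 4+2 = 6

6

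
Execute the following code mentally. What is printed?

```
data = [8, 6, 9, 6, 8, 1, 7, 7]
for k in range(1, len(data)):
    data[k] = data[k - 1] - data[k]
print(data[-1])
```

-36

k=1: data[1] = 8-6 = 2 → [8, 2, 9, 6, 8, 1, 7, 7]
k=2: data[2] = 2-9 = -7 → [8, 2, -7, 6, 8, 1, 7, 7]
k=3: data[3] = (-7)-6 = -13 → [8, 2, -7, -13, 8, 1, 7, 7]
k=4: data[4] = (-13)-8 = -21 → [8, 2, -7, -13, -21, 1, 7, 7]
k=5: data[5] = (-21)-1 = -22 → [8, 2, -7, -13, -21, -22, 7, 7]
k=6: data[6] = (-22)-7 = -29 → [8, 2, -7, -13, -21, -22, -29, 7]
k=7: data[7] = (-29)-7 = -36 → [8, 2, -7, -13, -21, -22, -29, -36]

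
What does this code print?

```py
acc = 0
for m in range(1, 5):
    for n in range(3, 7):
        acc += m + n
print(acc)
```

112

m=1,n=3: acc = 0+4 = 4
m=1,n=4: acc = 4+5 = 9
m=1,n=5: acc = 9+6 = 15
m=1,n=6: acc = 15+7 = 22
m=2,n=3: acc = 22+5 = 27
m=2,n=4: acc = 27+6 = 33
m=2,n=5: acc = 33+7 = 40
m=2,n=6: acc = 40+8 = 48
m=3,n=3: acc = 48+6 = 54
m=3,n=4: acc = 54+7 = 61
m=3,n=5: acc = 61+8 = 69
m=3,n=6: acc = 69+9 = 78
m=4,n=3: acc = 78+7 = 85
m=4,n=4: acc = 85+8 = 93
m=4,n=5: acc = 93+9 = 102
m=4,n=6: acc = 102+10 = 112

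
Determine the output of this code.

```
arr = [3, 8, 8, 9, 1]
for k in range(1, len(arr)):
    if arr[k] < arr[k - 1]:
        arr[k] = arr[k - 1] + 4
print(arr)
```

[3, 8, 8, 9, 13]

k=1: 8>=3, unchanged → [3, 8, 8, 9, 1]
k=2: 8>=8, unchanged → [3, 8, 8, 9, 1]
k=3: 9>=8, unchanged → [3, 8, 8, 9, 1]
k=4: 1<9, arr[4] = 9+4 = 13 → [3, 8, 8, 9, 13]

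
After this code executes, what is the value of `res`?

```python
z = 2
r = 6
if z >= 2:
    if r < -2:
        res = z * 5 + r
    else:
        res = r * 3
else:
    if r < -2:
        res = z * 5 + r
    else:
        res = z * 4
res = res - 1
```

z=2, r=6
z >= 2 is True; r < -2 is False
→ res = r * 3 = 18
res = 18-1 = 17

17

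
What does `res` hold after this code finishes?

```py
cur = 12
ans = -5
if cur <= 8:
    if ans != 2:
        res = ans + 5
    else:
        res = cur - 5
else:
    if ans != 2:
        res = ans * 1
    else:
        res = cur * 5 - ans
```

-5

cur=12, ans=-5
cur <= 8 is False; ans != 2 is True
→ res = ans * 1 = -5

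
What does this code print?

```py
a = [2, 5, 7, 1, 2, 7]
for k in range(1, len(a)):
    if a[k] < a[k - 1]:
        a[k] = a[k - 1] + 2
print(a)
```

k=1: 5>=2, unchanged → [2, 5, 7, 1, 2, 7]
k=2: 7>=5, unchanged → [2, 5, 7, 1, 2, 7]
k=3: 1<7, a[3] = 7+2 = 9 → [2, 5, 7, 9, 2, 7]
k=4: 2<9, a[4] = 9+2 = 11 → [2, 5, 7, 9, 11, 7]
k=5: 7<11, a[5] = 11+2 = 13 → [2, 5, 7, 9, 11, 13]

[2, 5, 7, 9, 11, 13]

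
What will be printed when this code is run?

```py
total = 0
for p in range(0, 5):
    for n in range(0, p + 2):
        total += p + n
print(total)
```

85

p=0,n=0: total = 0+0 = 0
p=0,n=1: total = 0+1 = 1
p=1,n=0: total = 1+1 = 2
p=1,n=1: total = 2+2 = 4
p=1,n=2: total = 4+3 = 7
p=2,n=0: total = 7+2 = 9
p=2,n=1: total = 9+3 = 12
p=2,n=2: total = 12+4 = 16
p=2,n=3: total = 16+5 = 21
p=3,n=0: total = 21+3 = 24
p=3,n=1: total = 24+4 = 28
p=3,n=2: total = 28+5 = 33
p=3,n=3: total = 33+6 = 39
p=3,n=4: total = 39+7 = 46
p=4,n=0: total = 46+4 = 50
p=4,n=1: total = 50+5 = 55
p=4,n=2: total = 55+6 = 61
p=4,n=3: total = 61+7 = 68
p=4,n=4: total = 68+8 = 76
p=4,n=5: total = 76+9 = 85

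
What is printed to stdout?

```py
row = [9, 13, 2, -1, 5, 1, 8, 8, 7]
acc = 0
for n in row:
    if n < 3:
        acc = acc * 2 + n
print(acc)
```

7

n=9: not <3
n=13: not <3
n=2: <3, acc = 0*2+2 = 2
n=-1: <3, acc = 2*2+(-1) = 3
n=5: not <3
n=1: <3, acc = 3*2+1 = 7
n=8: not <3
n=8: not <3
n=7: not <3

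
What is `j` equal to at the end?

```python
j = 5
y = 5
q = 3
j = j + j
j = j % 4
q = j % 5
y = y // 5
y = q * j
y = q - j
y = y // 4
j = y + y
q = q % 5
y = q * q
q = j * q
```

0

j = 5+5 = 10
j = 10%4 = 2
q = 2%5 = 2
y = 5//5 = 1
y = 2*2 = 4
y = 2-2 = 0
y = 0//4 = 0
j = 0+0 = 0
q = 2%5 = 2
y = 2*2 = 4
q = 0*2 = 0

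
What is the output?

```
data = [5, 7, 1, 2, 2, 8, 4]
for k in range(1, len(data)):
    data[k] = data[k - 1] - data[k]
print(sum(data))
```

k=1: data[1] = 5-7 = -2 → [5, -2, 1, 2, 2, 8, 4]
k=2: data[2] = (-2)-1 = -3 → [5, -2, -3, 2, 2, 8, 4]
k=3: data[3] = (-3)-2 = -5 → [5, -2, -3, -5, 2, 8, 4]
k=4: data[4] = (-5)-2 = -7 → [5, -2, -3, -5, -7, 8, 4]
k=5: data[5] = (-7)-8 = -15 → [5, -2, -3, -5, -7, -15, 4]
k=6: data[6] = (-15)-4 = -19 → [5, -2, -3, -5, -7, -15, -19]
sum = -46

-46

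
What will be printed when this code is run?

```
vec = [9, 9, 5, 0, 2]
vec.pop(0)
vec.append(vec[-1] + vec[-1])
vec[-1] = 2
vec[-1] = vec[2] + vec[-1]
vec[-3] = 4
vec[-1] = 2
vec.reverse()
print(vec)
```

[2, 2, 4, 5, 9]

pop(0) removes 9 → [9, 5, 0, 2]
append vec[-1]+vec[-1] = 2+2 = 4 → [9, 5, 0, 2, 4]
vec[-1] = 2 → [9, 5, 0, 2, 2]
vec[-1] = vec[2]+vec[-1] = 0+2 = 2 → [9, 5, 0, 2, 2]
vec[-3] = 4 → [9, 5, 4, 2, 2]
vec[-1] = 2 → [9, 5, 4, 2, 2]
reverse → [2, 2, 4, 5, 9]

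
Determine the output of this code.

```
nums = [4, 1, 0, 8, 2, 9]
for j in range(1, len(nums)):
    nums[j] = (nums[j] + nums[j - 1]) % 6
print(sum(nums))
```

18

j=1: nums[1] = (1+4)%6 = 5 → [4, 5, 0, 8, 2, 9]
j=2: nums[2] = (0+5)%6 = 5 → [4, 5, 5, 8, 2, 9]
j=3: nums[3] = (8+5)%6 = 1 → [4, 5, 5, 1, 2, 9]
j=4: nums[4] = (2+1)%6 = 3 → [4, 5, 5, 1, 3, 9]
j=5: nums[5] = (9+3)%6 = 0 → [4, 5, 5, 1, 3, 0]
sum = 18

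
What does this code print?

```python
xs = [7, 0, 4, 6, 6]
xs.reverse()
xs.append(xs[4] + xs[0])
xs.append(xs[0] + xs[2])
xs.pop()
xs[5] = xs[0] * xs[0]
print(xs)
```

reverse → [6, 6, 4, 0, 7]
append xs[4]+xs[0] = 7+6 = 13 → [6, 6, 4, 0, 7, 13]
append xs[0]+xs[2] = 6+4 = 10 → [6, 6, 4, 0, 7, 13, 10]
pop() removes 10 → [6, 6, 4, 0, 7, 13]
xs[5] = xs[0]*xs[0] = 6*6 = 36 → [6, 6, 4, 0, 7, 36]

[6, 6, 4, 0, 7, 36]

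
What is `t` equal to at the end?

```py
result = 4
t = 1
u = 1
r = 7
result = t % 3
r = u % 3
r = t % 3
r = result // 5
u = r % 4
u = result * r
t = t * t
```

1

result = 1%3 = 1
r = 1%3 = 1
r = 1%3 = 1
r = 1//5 = 0
u = 0%4 = 0
u = 1*0 = 0
t = 1*1 = 1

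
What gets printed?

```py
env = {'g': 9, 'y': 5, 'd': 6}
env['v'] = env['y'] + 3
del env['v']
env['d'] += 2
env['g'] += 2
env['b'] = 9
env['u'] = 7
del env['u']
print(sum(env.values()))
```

33

env['v'] = env['y']+3 = 8 → {'g': 9, 'y': 5, 'd': 6, 'v': 8}
del 'v' → {'g': 9, 'y': 5, 'd': 6}
env['d'] = 6+2 = 8 → {'g': 9, 'y': 5, 'd': 8}
env['g'] = 9+2 = 11 → {'g': 11, 'y': 5, 'd': 8}
env['b'] = 9 → {'g': 11, 'y': 5, 'd': 8, 'b': 9}
env['u'] = 7 → {'g': 11, 'y': 5, 'd': 8, 'b': 9, 'u': 7}
del 'u' → {'g': 11, 'y': 5, 'd': 8, 'b': 9}
sum of values = 33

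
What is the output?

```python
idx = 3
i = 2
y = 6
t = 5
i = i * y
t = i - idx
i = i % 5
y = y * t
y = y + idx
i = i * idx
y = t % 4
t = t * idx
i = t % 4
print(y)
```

1

i = 2*6 = 12
t = 12-3 = 9
i = 12%5 = 2
y = 6*9 = 54
y = 54+3 = 57
i = 2*3 = 6
y = 9%4 = 1
t = 9*3 = 27
i = 27%4 = 3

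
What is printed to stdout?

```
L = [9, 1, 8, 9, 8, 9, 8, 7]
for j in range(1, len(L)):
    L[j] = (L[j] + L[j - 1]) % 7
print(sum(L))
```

30

j=1: L[1] = (1+9)%7 = 3 → [9, 3, 8, 9, 8, 9, 8, 7]
j=2: L[2] = (8+3)%7 = 4 → [9, 3, 4, 9, 8, 9, 8, 7]
j=3: L[3] = (9+4)%7 = 6 → [9, 3, 4, 6, 8, 9, 8, 7]
j=4: L[4] = (8+6)%7 = 0 → [9, 3, 4, 6, 0, 9, 8, 7]
j=5: L[5] = (9+0)%7 = 2 → [9, 3, 4, 6, 0, 2, 8, 7]
j=6: L[6] = (8+2)%7 = 3 → [9, 3, 4, 6, 0, 2, 3, 7]
j=7: L[7] = (7+3)%7 = 3 → [9, 3, 4, 6, 0, 2, 3, 3]
sum = 30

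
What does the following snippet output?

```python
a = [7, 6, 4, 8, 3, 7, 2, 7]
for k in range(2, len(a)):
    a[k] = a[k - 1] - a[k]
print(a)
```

[7, 6, 2, -6, -9, -16, -18, -25]

k=2: a[2] = 6-4 = 2 → [7, 6, 2, 8, 3, 7, 2, 7]
k=3: a[3] = 2-8 = -6 → [7, 6, 2, -6, 3, 7, 2, 7]
k=4: a[4] = (-6)-3 = -9 → [7, 6, 2, -6, -9, 7, 2, 7]
k=5: a[5] = (-9)-7 = -16 → [7, 6, 2, -6, -9, -16, 2, 7]
k=6: a[6] = (-16)-2 = -18 → [7, 6, 2, -6, -9, -16, -18, 7]
k=7: a[7] = (-18)-7 = -25 → [7, 6, 2, -6, -9, -16, -18, -25]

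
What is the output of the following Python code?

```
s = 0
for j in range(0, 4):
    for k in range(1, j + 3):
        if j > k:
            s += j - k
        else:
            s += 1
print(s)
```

15

j=0,k=1: not 0>1, s = 0+1 = 1
j=0,k=2: not 0>2, s = 1+1 = 2
j=1,k=1: not 1>1, s = 2+1 = 3
j=1,k=2: not 1>2, s = 3+1 = 4
j=1,k=3: not 1>3, s = 4+1 = 5
j=2,k=1: 2>1, s = 5+1 = 6
j=2,k=2: not 2>2, s = 6+1 = 7
j=2,k=3: not 2>3, s = 7+1 = 8
j=2,k=4: not 2>4, s = 8+1 = 9
j=3,k=1: 3>1, s = 9+2 = 11
j=3,k=2: 3>2, s = 11+1 = 12
j=3,k=3: not 3>3, s = 12+1 = 13
j=3,k=4: not 3>4, s = 13+1 = 14
j=3,k=5: not 3>5, s = 14+1 = 15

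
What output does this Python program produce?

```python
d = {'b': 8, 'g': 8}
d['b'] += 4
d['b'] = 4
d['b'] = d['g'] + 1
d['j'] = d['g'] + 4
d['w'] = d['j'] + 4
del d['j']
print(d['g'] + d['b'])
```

d['b'] = 8+4 = 12 → {'b': 12, 'g': 8}
d['b'] = 4 → {'b': 4, 'g': 8}
d['b'] = d['g']+1 = 9 → {'b': 9, 'g': 8}
d['j'] = d['g']+4 = 12 → {'b': 9, 'g': 8, 'j': 12}
d['w'] = d['j']+4 = 16 → {'b': 9, 'g': 8, 'j': 12, 'w': 16}
del 'j' → {'b': 9, 'g': 8, 'w': 16}
d['g']+d['b'] = 8+9 = 17

17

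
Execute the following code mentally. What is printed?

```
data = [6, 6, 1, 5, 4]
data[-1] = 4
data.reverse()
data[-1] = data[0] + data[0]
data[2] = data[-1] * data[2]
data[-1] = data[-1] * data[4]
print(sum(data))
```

87

data[-1] = 4 → [6, 6, 1, 5, 4]
reverse → [4, 5, 1, 6, 6]
data[-1] = data[0]+data[0] = 4+4 = 8 → [4, 5, 1, 6, 8]
data[2] = data[-1]*data[2] = 8*1 = 8 → [4, 5, 8, 6, 8]
data[-1] = data[-1]*data[4] = 8*8 = 64 → [4, 5, 8, 6, 64]
sum = 87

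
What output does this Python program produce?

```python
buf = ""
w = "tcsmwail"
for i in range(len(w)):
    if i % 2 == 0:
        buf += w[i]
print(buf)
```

tswi

i=0: add 't' → 't'
i=1: skip
i=2: add 's' → 'ts'
i=3: skip
i=4: add 'w' → 'tsw'
i=5: skip
i=6: add 'i' → 'tswi'
i=7: skip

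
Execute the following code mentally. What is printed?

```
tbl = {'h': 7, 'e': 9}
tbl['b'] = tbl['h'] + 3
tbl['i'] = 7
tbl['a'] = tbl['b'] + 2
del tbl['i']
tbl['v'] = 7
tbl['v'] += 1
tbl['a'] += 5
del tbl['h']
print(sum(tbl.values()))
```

44

tbl['b'] = tbl['h']+3 = 10 → {'h': 7, 'e': 9, 'b': 10}
tbl['i'] = 7 → {'h': 7, 'e': 9, 'b': 10, 'i': 7}
tbl['a'] = tbl['b']+2 = 12 → {'h': 7, 'e': 9, 'b': 10, 'i': 7, 'a': 12}
del 'i' → {'h': 7, 'e': 9, 'b': 10, 'a': 12}
tbl['v'] = 7 → {'h': 7, 'e': 9, 'b': 10, 'a': 12, 'v': 7}
tbl['v'] = 7+1 = 8 → {'h': 7, 'e': 9, 'b': 10, 'a': 12, 'v': 8}
tbl['a'] = 12+5 = 17 → {'h': 7, 'e': 9, 'b': 10, 'a': 17, 'v': 8}
del 'h' → {'e': 9, 'b': 10, 'a': 17, 'v': 8}
sum of values = 44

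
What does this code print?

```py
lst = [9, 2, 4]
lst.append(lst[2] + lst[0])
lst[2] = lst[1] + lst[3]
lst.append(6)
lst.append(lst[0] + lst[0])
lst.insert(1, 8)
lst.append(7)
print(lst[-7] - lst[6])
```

-10

append lst[2]+lst[0] = 4+9 = 13 → [9, 2, 4, 13]
lst[2] = lst[1]+lst[3] = 2+13 = 15 → [9, 2, 15, 13]
append 6 → [9, 2, 15, 13, 6]
append lst[0]+lst[0] = 9+9 = 18 → [9, 2, 15, 13, 6, 18]
insert 8 at 1 → [9, 8, 2, 15, 13, 6, 18]
append 7 → [9, 8, 2, 15, 13, 6, 18, 7]
lst[-7]-lst[6] = 8-18 = -10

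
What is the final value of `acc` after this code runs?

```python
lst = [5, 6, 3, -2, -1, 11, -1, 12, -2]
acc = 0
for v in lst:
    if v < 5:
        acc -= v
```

3

v=5: not <5
v=6: not <5
v=3: <5, acc = 0-3 = -3
v=-2: <5, acc = (-3)-(-2) = -1
v=-1: <5, acc = (-1)-(-1) = 0
v=11: not <5
v=-1: <5, acc = 0-(-1) = 1
v=12: not <5
v=-2: <5, acc = 1-(-2) = 3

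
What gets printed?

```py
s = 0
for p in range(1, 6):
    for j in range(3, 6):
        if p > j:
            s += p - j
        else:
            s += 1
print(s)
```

16

p=1,j=3: not 1>3, s = 0+1 = 1
p=1,j=4: not 1>4, s = 1+1 = 2
p=1,j=5: not 1>5, s = 2+1 = 3
p=2,j=3: not 2>3, s = 3+1 = 4
p=2,j=4: not 2>4, s = 4+1 = 5
p=2,j=5: not 2>5, s = 5+1 = 6
p=3,j=3: not 3>3, s = 6+1 = 7
p=3,j=4: not 3>4, s = 7+1 = 8
p=3,j=5: not 3>5, s = 8+1 = 9
p=4,j=3: 4>3, s = 9+1 = 10
p=4,j=4: not 4>4, s = 10+1 = 11
p=4,j=5: not 4>5, s = 11+1 = 12
p=5,j=3: 5>3, s = 12+2 = 14
p=5,j=4: 5>4, s = 14+1 = 15
p=5,j=5: not 5>5, s = 15+1 = 16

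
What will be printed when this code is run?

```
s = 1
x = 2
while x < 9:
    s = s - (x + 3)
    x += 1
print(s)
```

x=2: s = 1-5 = -4
x=3: s = (-4)-6 = -10
x=4: s = (-10)-7 = -17
x=5: s = (-17)-8 = -25
x=6: s = (-25)-9 = -34
x=7: s = (-34)-10 = -44
x=8: s = (-44)-11 = -55

-55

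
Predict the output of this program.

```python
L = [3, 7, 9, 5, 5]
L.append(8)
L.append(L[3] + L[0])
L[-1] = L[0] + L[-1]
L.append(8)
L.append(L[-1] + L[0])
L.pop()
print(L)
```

[3, 7, 9, 5, 5, 8, 11, 8]

append 8 → [3, 7, 9, 5, 5, 8]
append L[3]+L[0] = 5+3 = 8 → [3, 7, 9, 5, 5, 8, 8]
L[-1] = L[0]+L[-1] = 3+8 = 11 → [3, 7, 9, 5, 5, 8, 11]
append 8 → [3, 7, 9, 5, 5, 8, 11, 8]
append L[-1]+L[0] = 8+3 = 11 → [3, 7, 9, 5, 5, 8, 11, 8, 11]
pop() removes 11 → [3, 7, 9, 5, 5, 8, 11, 8]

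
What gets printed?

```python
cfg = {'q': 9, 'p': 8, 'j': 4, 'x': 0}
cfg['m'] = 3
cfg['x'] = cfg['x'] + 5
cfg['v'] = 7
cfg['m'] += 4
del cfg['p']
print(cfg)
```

cfg['m'] = 3 → {'q': 9, 'p': 8, 'j': 4, 'x': 0, 'm': 3}
cfg['x'] = cfg['x']+5 = 5 → {'q': 9, 'p': 8, 'j': 4, 'x': 5, 'm': 3}
cfg['v'] = 7 → {'q': 9, 'p': 8, 'j': 4, 'x': 5, 'm': 3, 'v': 7}
cfg['m'] = 3+4 = 7 → {'q': 9, 'p': 8, 'j': 4, 'x': 5, 'm': 7, 'v': 7}
del 'p' → {'q': 9, 'j': 4, 'x': 5, 'm': 7, 'v': 7}

{'q': 9, 'j': 4, 'x': 5, 'm': 7, 'v': 7}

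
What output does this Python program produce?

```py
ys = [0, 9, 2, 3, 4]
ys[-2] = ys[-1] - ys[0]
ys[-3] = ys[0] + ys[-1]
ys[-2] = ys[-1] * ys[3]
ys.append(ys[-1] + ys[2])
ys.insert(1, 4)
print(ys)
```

[0, 4, 9, 4, 16, 4, 8]

ys[-2] = ys[-1]-ys[0] = 4-0 = 4 → [0, 9, 2, 4, 4]
ys[-3] = ys[0]+ys[-1] = 0+4 = 4 → [0, 9, 4, 4, 4]
ys[-2] = ys[-1]*ys[3] = 4*4 = 16 → [0, 9, 4, 16, 4]
append ys[-1]+ys[2] = 4+4 = 8 → [0, 9, 4, 16, 4, 8]
insert 4 at 1 → [0, 4, 9, 4, 16, 4, 8]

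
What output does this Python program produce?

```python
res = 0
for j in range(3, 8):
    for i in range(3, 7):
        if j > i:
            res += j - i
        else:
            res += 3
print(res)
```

50

j=3,i=3: not 3>3, res = 0+3 = 3
j=3,i=4: not 3>4, res = 3+3 = 6
j=3,i=5: not 3>5, res = 6+3 = 9
j=3,i=6: not 3>6, res = 9+3 = 12
j=4,i=3: 4>3, res = 12+1 = 13
j=4,i=4: not 4>4, res = 13+3 = 16
j=4,i=5: not 4>5, res = 16+3 = 19
j=4,i=6: not 4>6, res = 19+3 = 22
j=5,i=3: 5>3, res = 22+2 = 24
j=5,i=4: 5>4, res = 24+1 = 25
j=5,i=5: not 5>5, res = 25+3 = 28
j=5,i=6: not 5>6, res = 28+3 = 31
j=6,i=3: 6>3, res = 31+3 = 34
j=6,i=4: 6>4, res = 34+2 = 36
j=6,i=5: 6>5, res = 36+1 = 37
j=6,i=6: not 6>6, res = 37+3 = 40
j=7,i=3: 7>3, res = 40+4 = 44
j=7,i=4: 7>4, res = 44+3 = 47
j=7,i=5: 7>5, res = 47+2 = 49
j=7,i=6: 7>6, res = 49+1 = 50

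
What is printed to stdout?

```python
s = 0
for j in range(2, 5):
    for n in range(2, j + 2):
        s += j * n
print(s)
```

j=2,n=2: s = 0+4 = 4
j=2,n=3: s = 4+6 = 10
j=3,n=2: s = 10+6 = 16
j=3,n=3: s = 16+9 = 25
j=3,n=4: s = 25+12 = 37
j=4,n=2: s = 37+8 = 45
j=4,n=3: s = 45+12 = 57
j=4,n=4: s = 57+16 = 73
j=4,n=5: s = 73+20 = 93

93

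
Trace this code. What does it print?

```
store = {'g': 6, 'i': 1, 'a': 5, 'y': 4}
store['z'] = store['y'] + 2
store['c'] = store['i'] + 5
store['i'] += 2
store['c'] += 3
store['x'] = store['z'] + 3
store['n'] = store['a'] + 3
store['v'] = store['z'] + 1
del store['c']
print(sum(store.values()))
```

store['z'] = store['y']+2 = 6 → {'g': 6, 'i': 1, 'a': 5, 'y': 4, 'z': 6}
store['c'] = store['i']+5 = 6 → {'g': 6, 'i': 1, 'a': 5, 'y': 4, 'z': 6, 'c': 6}
store['i'] = 1+2 = 3 → {'g': 6, 'i': 3, 'a': 5, 'y': 4, 'z': 6, 'c': 6}
store['c'] = 6+3 = 9 → {'g': 6, 'i': 3, 'a': 5, 'y': 4, 'z': 6, 'c': 9}
store['x'] = store['z']+3 = 9 → {'g': 6, 'i': 3, 'a': 5, 'y': 4, 'z': 6, 'c': 9, 'x': 9}
store['n'] = store['a']+3 = 8 → {'g': 6, 'i': 3, 'a': 5, 'y': 4, 'z': 6, 'c': 9, 'x': 9, 'n': 8}
store['v'] = store['z']+1 = 7 → {'g': 6, 'i': 3, 'a': 5, 'y': 4, 'z': 6, 'c': 9, 'x': 9, 'n': 8, 'v': 7}
del 'c' → {'g': 6, 'i': 3, 'a': 5, 'y': 4, 'z': 6, 'x': 9, 'n': 8, 'v': 7}
sum of values = 48

48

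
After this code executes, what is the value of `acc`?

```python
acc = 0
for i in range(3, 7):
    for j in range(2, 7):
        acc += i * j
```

i=3,j=2: acc = 0+6 = 6
i=3,j=3: acc = 6+9 = 15
i=3,j=4: acc = 15+12 = 27
i=3,j=5: acc = 27+15 = 42
i=3,j=6: acc = 42+18 = 60
i=4,j=2: acc = 60+8 = 68
i=4,j=3: acc = 68+12 = 80
i=4,j=4: acc = 80+16 = 96
i=4,j=5: acc = 96+20 = 116
i=4,j=6: acc = 116+24 = 140
i=5,j=2: acc = 140+10 = 150
i=5,j=3: acc = 150+15 = 165
i=5,j=4: acc = 165+20 = 185
i=5,j=5: acc = 185+25 = 210
i=5,j=6: acc = 210+30 = 240
i=6,j=2: acc = 240+12 = 252
i=6,j=3: acc = 252+18 = 270
i=6,j=4: acc = 270+24 = 294
i=6,j=5: acc = 294+30 = 324
i=6,j=6: acc = 324+36 = 360

360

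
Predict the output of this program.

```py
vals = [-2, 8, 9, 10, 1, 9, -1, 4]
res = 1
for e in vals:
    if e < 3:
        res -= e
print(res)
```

e=-2: <3, res = 1-(-2) = 3
e=8: not <3
e=9: not <3
e=10: not <3
e=1: <3, res = 3-1 = 2
e=9: not <3
e=-1: <3, res = 2-(-1) = 3
e=4: not <3

3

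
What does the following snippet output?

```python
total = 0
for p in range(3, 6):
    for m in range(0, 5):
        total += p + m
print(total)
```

p=3,m=0: total = 0+3 = 3
p=3,m=1: total = 3+4 = 7
p=3,m=2: total = 7+5 = 12
p=3,m=3: total = 12+6 = 18
p=3,m=4: total = 18+7 = 25
p=4,m=0: total = 25+4 = 29
p=4,m=1: total = 29+5 = 34
p=4,m=2: total = 34+6 = 40
p=4,m=3: total = 40+7 = 47
p=4,m=4: total = 47+8 = 55
p=5,m=0: total = 55+5 = 60
p=5,m=1: total = 60+6 = 66
p=5,m=2: total = 66+7 = 73
p=5,m=3: total = 73+8 = 81
p=5,m=4: total = 81+9 = 90

90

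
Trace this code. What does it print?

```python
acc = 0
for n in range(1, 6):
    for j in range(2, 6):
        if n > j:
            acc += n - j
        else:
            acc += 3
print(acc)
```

52

n=1,j=2: not 1>2, acc = 0+3 = 3
n=1,j=3: not 1>3, acc = 3+3 = 6
n=1,j=4: not 1>4, acc = 6+3 = 9
n=1,j=5: not 1>5, acc = 9+3 = 12
n=2,j=2: not 2>2, acc = 12+3 = 15
n=2,j=3: not 2>3, acc = 15+3 = 18
n=2,j=4: not 2>4, acc = 18+3 = 21
n=2,j=5: not 2>5, acc = 21+3 = 24
n=3,j=2: 3>2, acc = 24+1 = 25
n=3,j=3: not 3>3, acc = 25+3 = 28
n=3,j=4: not 3>4, acc = 28+3 = 31
n=3,j=5: not 3>5, acc = 31+3 = 34
n=4,j=2: 4>2, acc = 34+2 = 36
n=4,j=3: 4>3, acc = 36+1 = 37
n=4,j=4: not 4>4, acc = 37+3 = 40
n=4,j=5: not 4>5, acc = 40+3 = 43
n=5,j=2: 5>2, acc = 43+3 = 46
n=5,j=3: 5>3, acc = 46+2 = 48
n=5,j=4: 5>4, acc = 48+1 = 49
n=5,j=5: not 5>5, acc = 49+3 = 52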